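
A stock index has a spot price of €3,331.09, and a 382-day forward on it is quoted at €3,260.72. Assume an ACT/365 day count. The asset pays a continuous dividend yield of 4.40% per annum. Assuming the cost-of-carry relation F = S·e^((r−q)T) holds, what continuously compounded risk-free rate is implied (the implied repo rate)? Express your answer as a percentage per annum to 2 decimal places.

2.36%

From F = S·e^((r−q)T): (r − q) = ln(F/S)/T
ln(3260.72/3331.09) = ln(0.978875) = -0.021351
(r − q) = -0.021351 / (382/365) = -0.020401
r = ln(F/S)/T + q = -0.020401 + 0.0440 = 0.023599
r = 2.36%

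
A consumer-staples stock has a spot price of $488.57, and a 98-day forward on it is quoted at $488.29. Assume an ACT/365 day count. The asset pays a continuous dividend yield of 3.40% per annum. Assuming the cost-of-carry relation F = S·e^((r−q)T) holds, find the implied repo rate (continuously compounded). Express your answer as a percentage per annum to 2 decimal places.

3.19%

From F = S·e^((r−q)T): (r − q) = ln(F/S)/T
ln(488.29/488.57) = ln(0.999427) = -0.000573
(r − q) = -0.000573 / (98/365) = -0.002134
r = ln(F/S)/T + q = -0.002134 + 0.0340 = 0.031866
r = 3.19%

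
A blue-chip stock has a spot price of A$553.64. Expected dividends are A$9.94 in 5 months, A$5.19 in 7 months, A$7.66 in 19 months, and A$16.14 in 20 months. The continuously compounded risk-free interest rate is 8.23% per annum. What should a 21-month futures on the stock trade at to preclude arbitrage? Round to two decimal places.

PV(dividends) I = 9.94·e^(−0.0823·5/12) + 5.19·e^(−0.0823·7/12) + 7.66·e^(−0.0823·19/12) + 16.14·e^(−0.0823·20/12)
I = 9.6049 + 4.9467 + 6.7241 + 14.0713 = 35.3470
F = (S − I)·e^(rT) = (553.64 − 35.3470) · e^(0.0823·21/12)
= 518.2930 · e^0.144025 = 518.2930 × 1.154913 = A$598.58

A$598.58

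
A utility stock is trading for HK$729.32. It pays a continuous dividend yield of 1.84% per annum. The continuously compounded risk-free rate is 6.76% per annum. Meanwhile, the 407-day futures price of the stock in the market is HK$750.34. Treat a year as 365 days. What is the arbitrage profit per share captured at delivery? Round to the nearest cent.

HK$20.11 per share

Fair futures: F* = S·e^(carry·T), with carry = (r − q) = 0.0676 − 0.0184 = 0.0492
F* = 729.32 · e^(0.0492 × 407/365) = 729.32 · e^0.054861 = 729.32 × 1.056394 = HK$770.4493
Market HK$750.34 < fair HK$770.4493: forward underpriced → reverse cash-and-carry (short spot, go long the forward).
At maturity, profit = |F_mkt − F*| = |750.34 − 770.4493| = HK$20.11 per share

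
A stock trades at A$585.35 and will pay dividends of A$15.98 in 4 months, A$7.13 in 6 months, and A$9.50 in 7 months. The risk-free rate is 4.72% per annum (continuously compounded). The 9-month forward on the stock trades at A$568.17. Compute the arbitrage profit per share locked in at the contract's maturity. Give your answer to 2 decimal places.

A$5.19 per share

PV(dividends) I = 15.98·e^(−0.0472·4/12) + 7.13·e^(−0.0472·6/12) + 9.50·e^(−0.0472·7/12) = 31.9363
Fair forward F* = (S − I)·e^(rT) = (585.35 − 31.9363)·e^0.035400 = 553.4137 × 1.036034 = 573.3554
Market A$568.17 < fair 573.3554: forward underpriced → reverse cash-and-carry (short the stock, invest proceeds at r, pay the dividends, go long the forward).
Profit at T = |F_mkt − F*| = |568.17 − 573.3554| = A$5.19 per share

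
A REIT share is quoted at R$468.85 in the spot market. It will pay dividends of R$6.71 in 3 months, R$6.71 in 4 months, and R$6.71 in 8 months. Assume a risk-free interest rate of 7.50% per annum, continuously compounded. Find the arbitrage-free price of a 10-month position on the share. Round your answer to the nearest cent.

PV(dividends) I = 6.71·e^(−0.0750·3/12) + 6.71·e^(−0.0750·4/12) + 6.71·e^(−0.0750·8/12)
I = 6.5854 + 6.5443 + 6.3827 = 19.5124
F = (S − I)·e^(rT) = (468.85 − 19.5124) · e^(0.0750·10/12)
= 449.3376 · e^0.062500 = 449.3376 × 1.064494 = R$478.32

R$478.32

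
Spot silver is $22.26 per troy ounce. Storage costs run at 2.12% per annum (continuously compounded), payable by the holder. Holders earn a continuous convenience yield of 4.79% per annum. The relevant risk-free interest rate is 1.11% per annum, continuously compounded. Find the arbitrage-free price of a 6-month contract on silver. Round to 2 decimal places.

Net carry = r + u − y = 0.0111 + 0.0212 − 0.0479 = -0.0156
F = S·e^((r+u−y)T) = 22.26 · e^(-0.0156 × 6/12) = 22.26 · e^-0.007800
= 22.26 × 0.992230 = $22.09 per troy ounce

$22.09 per troy ounce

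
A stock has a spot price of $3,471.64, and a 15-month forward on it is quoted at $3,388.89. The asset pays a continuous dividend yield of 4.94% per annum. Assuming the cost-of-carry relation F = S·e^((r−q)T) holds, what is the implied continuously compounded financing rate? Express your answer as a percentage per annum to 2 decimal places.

3.01%

From F = S·e^((r−q)T): (r − q) = ln(F/S)/T
ln(3388.89/3471.64) = ln(0.976164) = -0.024125
(r − q) = -0.024125 / (15/12) = -0.019300
r = ln(F/S)/T + q = -0.019300 + 0.0494 = 0.030100
r = 3.01%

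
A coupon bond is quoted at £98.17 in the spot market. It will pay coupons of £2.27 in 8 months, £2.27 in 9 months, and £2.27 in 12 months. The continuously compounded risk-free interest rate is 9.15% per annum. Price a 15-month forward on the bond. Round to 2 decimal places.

PV(coupons) I = 2.27·e^(−0.0915·8/12) + 2.27·e^(−0.0915·9/12) + 2.27·e^(−0.0915·12/12)
I = 2.1357 + 2.1194 + 2.0715 = 6.3266
F = (S − I)·e^(rT) = (98.17 − 6.3266) · e^(0.0915·15/12)
= 91.8434 · e^0.114375 = 91.8434 × 1.121172 = £102.97

£102.97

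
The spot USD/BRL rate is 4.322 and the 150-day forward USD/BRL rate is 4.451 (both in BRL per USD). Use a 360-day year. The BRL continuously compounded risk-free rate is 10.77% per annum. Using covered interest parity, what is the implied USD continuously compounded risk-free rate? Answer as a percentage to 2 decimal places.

3.71%

F = S·e^((r_BRL − r_USD)T) ⇒ r_USD = r_BRL − ln(F/S)/T
ln(4.451/4.322) = 0.029411; /(150/360) = 0.070586
r_USD = 0.1077 − 0.070586 = 0.037114
r_USD = 3.71%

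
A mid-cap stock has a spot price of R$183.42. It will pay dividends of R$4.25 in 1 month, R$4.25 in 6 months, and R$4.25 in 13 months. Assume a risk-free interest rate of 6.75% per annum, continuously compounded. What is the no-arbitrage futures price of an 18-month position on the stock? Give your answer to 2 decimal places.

R$189.37

PV(dividends) I = 4.25·e^(−0.0675·1/12) + 4.25·e^(−0.0675·6/12) + 4.25·e^(−0.0675·13/12)
I = 4.2262 + 4.1090 + 3.9503 = 12.2855
F = (S − I)·e^(rT) = (183.42 − 12.2855) · e^(0.0675·18/12)
= 171.1345 · e^0.101250 = 171.1345 × 1.106553 = R$189.37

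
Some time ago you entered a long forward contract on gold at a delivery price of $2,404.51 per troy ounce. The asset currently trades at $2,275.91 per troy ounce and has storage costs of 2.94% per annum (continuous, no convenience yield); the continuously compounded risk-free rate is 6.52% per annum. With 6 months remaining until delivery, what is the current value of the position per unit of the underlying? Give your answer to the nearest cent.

Current fair forward for the remaining 6 months: F = S·e^((r + u)·T), (r + u) = 0.0652 + 0.0294 = 0.0946
F = 2275.91 · e^(0.0946 × 6/12) = 2275.91 × 1.04843649 = 2386.1471
Value of long forward = (F − K)·e^(−rT) = (2386.1471 − 2404.51) · e^(−0.0652·6/12)
= -18.3629 × 0.96792565 = -17.77

-$17.77 per troy ounce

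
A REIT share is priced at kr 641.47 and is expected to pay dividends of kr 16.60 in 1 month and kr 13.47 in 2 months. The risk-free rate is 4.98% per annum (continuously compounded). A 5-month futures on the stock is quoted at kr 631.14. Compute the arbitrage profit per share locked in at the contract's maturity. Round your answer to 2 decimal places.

PV(dividends) I = 16.60·e^(−0.0498·1/12) + 13.47·e^(−0.0498·2/12) = 29.8899
Fair futures F* = (S − I)·e^(rT) = (641.47 − 29.8899)·e^0.020750 = 611.5801 × 1.020967 = 624.4031
Market kr 631.14 > fair 624.4031: forward overpriced → cash-and-carry (borrow at r, buy the stock and collect the dividends, short the forward).
Profit at T = |F_mkt − F*| = |631.14 − 624.4031| = kr 6.74 per share

kr 6.74 per share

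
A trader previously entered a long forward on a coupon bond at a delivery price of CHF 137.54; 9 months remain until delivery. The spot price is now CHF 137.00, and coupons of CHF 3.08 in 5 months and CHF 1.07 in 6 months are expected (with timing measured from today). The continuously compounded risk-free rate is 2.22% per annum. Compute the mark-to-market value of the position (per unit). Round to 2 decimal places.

-CHF 2.38

PV(remaining coupons) I = 3.08·e^(−0.0222·5/12) + 1.07·e^(−0.0222·6/12) = 4.1098
Current forward F = (S − I)·e^(rT) = (137.00 − 4.1098)·e^(0.0222·9/12) = 132.8902 × 1.016789 = 135.1213
Value (long) = (F − K)·e^(−rT) = (135.1213 − 137.54) × 0.983488 = -2.3788
Value = -CHF 2.38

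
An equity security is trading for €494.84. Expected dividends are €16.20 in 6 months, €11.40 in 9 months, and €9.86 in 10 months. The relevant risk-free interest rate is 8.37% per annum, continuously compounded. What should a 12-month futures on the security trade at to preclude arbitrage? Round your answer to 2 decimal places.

€499.51

PV(dividends) I = 16.20·e^(−0.0837·6/12) + 11.40·e^(−0.0837·9/12) + 9.86·e^(−0.0837·10/12)
I = 15.5360 + 10.7064 + 9.1957 = 35.4381
F = (S − I)·e^(rT) = (494.84 − 35.4381) · e^(0.0837·12/12)
= 459.4019 · e^0.083700 = 459.4019 × 1.087303 = €499.51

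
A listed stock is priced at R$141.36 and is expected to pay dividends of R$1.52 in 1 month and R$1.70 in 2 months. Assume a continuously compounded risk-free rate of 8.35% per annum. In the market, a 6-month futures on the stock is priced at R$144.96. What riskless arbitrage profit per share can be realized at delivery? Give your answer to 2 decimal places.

PV(dividends) I = 1.52·e^(−0.0835·1/12) + 1.70·e^(−0.0835·2/12) = 3.1860
Fair futures F* = (S − I)·e^(rT) = (141.36 − 3.1860)·e^0.041750 = 138.1740 × 1.042634 = 144.0649
Market R$144.96 > fair 144.0649: forward overpriced → cash-and-carry (borrow at r, buy the stock and collect the dividends, short the forward).
Profit at T = |F_mkt − F*| = |144.96 − 144.0649| = R$0.90 per share

R$0.90 per share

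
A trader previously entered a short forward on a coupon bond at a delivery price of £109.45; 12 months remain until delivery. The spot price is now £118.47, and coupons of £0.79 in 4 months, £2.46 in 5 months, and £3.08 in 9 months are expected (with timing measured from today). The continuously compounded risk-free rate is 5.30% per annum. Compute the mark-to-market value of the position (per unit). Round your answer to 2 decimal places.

-£8.53

PV(remaining coupons) I = 0.79·e^(−0.0530·4/12) + 2.46·e^(−0.0530·5/12) + 3.08·e^(−0.0530·9/12) = 6.1424
Current forward F = (S − I)·e^(rT) = (118.47 − 6.1424)·e^(0.0530·12/12) = 112.3276 × 1.054430 = 118.4416
Value (long) = (F − K)·e^(−rT) = (118.4416 − 109.45) × 0.948380 = 8.5275
Short position value = −(long value) = -£8.53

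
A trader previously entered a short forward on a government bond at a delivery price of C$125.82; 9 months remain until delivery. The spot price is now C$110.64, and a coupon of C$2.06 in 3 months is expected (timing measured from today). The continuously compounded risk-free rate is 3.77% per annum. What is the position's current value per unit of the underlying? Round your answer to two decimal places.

PV(remaining coupons) I = 2.06·e^(−0.0377·3/12) = 2.0407
Current forward F = (S − I)·e^(rT) = (110.64 − 2.0407)·e^(0.0377·9/12) = 108.5993 × 1.028679 = 111.7138
Value (long) = (F − K)·e^(−rT) = (111.7138 − 125.82) × 0.972121 = -13.7129
Short position value = −(long value) = C$13.71

C$13.71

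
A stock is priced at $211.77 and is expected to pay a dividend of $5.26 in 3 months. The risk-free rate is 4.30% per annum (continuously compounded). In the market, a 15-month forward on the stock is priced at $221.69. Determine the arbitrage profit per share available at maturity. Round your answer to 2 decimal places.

PV(dividends) I = 5.26·e^(−0.0430·3/12) = 5.2038
Fair forward F* = (S − I)·e^(rT) = (211.77 − 5.2038)·e^0.053750 = 206.5662 × 1.055221 = 217.9730
Market $221.69 > fair 217.9730: forward overpriced → cash-and-carry (borrow at r, buy the stock and collect the dividends, short the forward).
Profit at T = |F_mkt − F*| = |221.69 − 217.9730| = $3.72 per share

$3.72 per share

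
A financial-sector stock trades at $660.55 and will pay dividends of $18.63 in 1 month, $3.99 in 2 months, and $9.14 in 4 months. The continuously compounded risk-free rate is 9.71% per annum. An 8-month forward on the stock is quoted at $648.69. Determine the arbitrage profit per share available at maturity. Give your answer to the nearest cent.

PV(dividends) I = 18.63·e^(−0.0971·1/12) + 3.99·e^(−0.0971·2/12) + 9.14·e^(−0.0971·4/12) = 31.2547
Fair forward F* = (S − I)·e^(rT) = (660.55 − 31.2547)·e^0.064733 = 629.2953 × 1.066874 = 671.3788
Market $648.69 < fair 671.3788: forward underpriced → reverse cash-and-carry (short the stock, invest proceeds at r, pay the dividends, go long the forward).
Profit at T = |F_mkt − F*| = |648.69 − 671.3788| = $22.69 per share

$22.69 per share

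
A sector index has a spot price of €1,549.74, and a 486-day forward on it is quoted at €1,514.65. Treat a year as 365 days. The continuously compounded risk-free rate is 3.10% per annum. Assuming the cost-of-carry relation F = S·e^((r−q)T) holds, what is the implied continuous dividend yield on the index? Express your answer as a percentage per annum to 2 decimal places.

From F = S·e^((r−q)T): (r − q) = ln(F/S)/T
ln(1514.65/1549.74) = ln(0.977357) = -0.022903
(r − q) = -0.022903 / (486/365) = -0.017201
q = r − ln(F/S)/T = 0.0310 + 0.017201 = 0.048201
q = 4.82%

4.82%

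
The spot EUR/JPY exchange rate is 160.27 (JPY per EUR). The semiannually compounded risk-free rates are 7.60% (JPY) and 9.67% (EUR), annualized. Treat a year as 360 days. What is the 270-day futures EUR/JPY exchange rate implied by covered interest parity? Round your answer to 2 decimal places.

By covered interest parity, F = S · (1+r_JPY/2)^(2T) / (1+r_EUR/2)^(2T)
= 160.27 × 1.057538 / 1.073395 = 160.27 × 0.985227
F = 157.90 JPY per EUR

157.90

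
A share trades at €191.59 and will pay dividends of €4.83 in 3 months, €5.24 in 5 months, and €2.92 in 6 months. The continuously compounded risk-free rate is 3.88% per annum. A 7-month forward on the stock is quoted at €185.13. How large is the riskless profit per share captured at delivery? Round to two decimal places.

€2.25 per share

PV(dividends) I = 4.83·e^(−0.0388·3/12) + 5.24·e^(−0.0388·5/12) + 2.92·e^(−0.0388·6/12) = 12.8032
Fair forward F* = (S − I)·e^(rT) = (191.59 − 12.8032)·e^0.022633 = 178.7868 × 1.022891 = 182.8794
Market €185.13 > fair 182.8794: forward overpriced → cash-and-carry (borrow at r, buy the stock and collect the dividends, short the forward).
Profit at T = |F_mkt − F*| = |185.13 − 182.8794| = €2.25 per share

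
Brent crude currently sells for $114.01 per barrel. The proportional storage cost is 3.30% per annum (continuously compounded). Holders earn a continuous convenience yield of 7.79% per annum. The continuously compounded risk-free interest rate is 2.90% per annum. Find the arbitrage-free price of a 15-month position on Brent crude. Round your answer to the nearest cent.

$111.77 per barrel

Net carry = r + u − y = 0.0290 + 0.0330 − 0.0779 = -0.0159
F = S·e^((r+u−y)T) = 114.01 · e^(-0.0159 × 15/12) = 114.01 · e^-0.019875
= 114.01 × 0.980321 = $111.77 per barrel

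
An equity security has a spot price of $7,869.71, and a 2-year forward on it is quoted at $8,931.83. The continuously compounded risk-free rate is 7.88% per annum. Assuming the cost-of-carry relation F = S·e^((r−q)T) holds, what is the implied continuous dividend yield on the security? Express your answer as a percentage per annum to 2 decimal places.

1.55%

From F = S·e^((r−q)T): (r − q) = ln(F/S)/T
ln(8931.83/7869.71) = ln(1.134963) = 0.126600
(r − q) = 0.126600 / (2) = 0.063300
q = r − ln(F/S)/T = 0.0788 − 0.063300 = 0.015500
q = 1.55%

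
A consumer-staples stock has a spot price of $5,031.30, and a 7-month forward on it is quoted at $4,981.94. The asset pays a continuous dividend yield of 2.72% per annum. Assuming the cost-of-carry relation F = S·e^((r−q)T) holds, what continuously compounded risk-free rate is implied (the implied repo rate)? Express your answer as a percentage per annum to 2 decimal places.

From F = S·e^((r−q)T): (r − q) = ln(F/S)/T
ln(4981.94/5031.30) = ln(0.990189) = -0.009859
(r − q) = -0.009859 / (7/12) = -0.016901
r = ln(F/S)/T + q = -0.016901 + 0.0272 = 0.010299
r = 1.03%

1.03%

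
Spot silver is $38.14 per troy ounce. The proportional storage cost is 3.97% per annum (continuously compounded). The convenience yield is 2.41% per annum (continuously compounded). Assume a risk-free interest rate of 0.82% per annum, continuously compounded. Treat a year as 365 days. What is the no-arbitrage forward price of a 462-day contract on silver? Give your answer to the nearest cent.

Net carry = r + u − y = 0.0082 + 0.0397 − 0.0241 = 0.0238
F = S·e^((r+u−y)T) = 38.14 · e^(0.0238 × 462/365) = 38.14 · e^0.030125
= 38.14 × 1.030583 = $39.31 per troy ounce

$39.31 per troy ounce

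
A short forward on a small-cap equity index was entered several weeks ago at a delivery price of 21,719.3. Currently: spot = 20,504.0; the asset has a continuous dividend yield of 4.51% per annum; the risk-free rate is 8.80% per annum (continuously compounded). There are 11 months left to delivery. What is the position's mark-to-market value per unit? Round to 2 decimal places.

Current fair forward for the remaining 11 months: F = S·e^((r − q)·T), (r − q) = 0.0880 − 0.0451 = 0.0429
F = 20504.0 · e^(0.0429 × 11/12) = 20504.0 × 1.04010846 = 21326.3839
Value of long forward = (F − K)·e^(−rT) = (21326.3839 − 21719.3) · e^(−0.0880·11/12)
= -392.9161 × 0.92250114 = -362.47
Short position value = −(long value) = 362.47

362.47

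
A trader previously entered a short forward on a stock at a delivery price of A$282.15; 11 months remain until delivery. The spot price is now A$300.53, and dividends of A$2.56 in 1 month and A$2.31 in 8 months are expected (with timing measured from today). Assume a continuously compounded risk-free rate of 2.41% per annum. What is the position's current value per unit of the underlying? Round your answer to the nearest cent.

PV(remaining dividends) I = 2.56·e^(−0.0241·1/12) + 2.31·e^(−0.0241·8/12) = 4.8280
Current forward F = (S − I)·e^(rT) = (300.53 − 4.8280)·e^(0.0241·11/12) = 295.7020 × 1.022337 = 302.3071
Value (long) = (F − K)·e^(−rT) = (302.3071 − 282.15) × 0.978151 = 19.7167
Short position value = −(long value) = -A$19.72

-A$19.72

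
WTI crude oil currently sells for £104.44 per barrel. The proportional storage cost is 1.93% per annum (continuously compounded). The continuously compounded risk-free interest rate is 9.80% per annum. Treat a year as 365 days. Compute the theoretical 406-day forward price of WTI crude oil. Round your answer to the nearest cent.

Net carry = r + u − y = 0.0980 + 0.0193 − 0.0000 = 0.1173
F = S·e^((r+u−y)T) = 104.44 · e^(0.1173 × 406/365) = 104.44 · e^0.130476
= 104.44 × 1.139371 = £119.00 per barrel

£119.00 per barrel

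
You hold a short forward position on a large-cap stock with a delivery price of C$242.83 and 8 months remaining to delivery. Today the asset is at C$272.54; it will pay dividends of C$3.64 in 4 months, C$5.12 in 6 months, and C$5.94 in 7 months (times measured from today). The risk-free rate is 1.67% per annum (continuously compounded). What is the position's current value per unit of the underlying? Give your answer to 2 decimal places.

-C$17.82

PV(remaining dividends) I = 3.64·e^(−0.0167·4/12) + 5.12·e^(−0.0167·6/12) + 5.94·e^(−0.0167·7/12) = 14.5796
Current forward F = (S − I)·e^(rT) = (272.54 − 14.5796)·e^(0.0167·8/12) = 257.9604 × 1.011196 = 260.8485
Value (long) = (F − K)·e^(−rT) = (260.8485 − 242.83) × 0.988928 = 17.8190
Short position value = −(long value) = -C$17.82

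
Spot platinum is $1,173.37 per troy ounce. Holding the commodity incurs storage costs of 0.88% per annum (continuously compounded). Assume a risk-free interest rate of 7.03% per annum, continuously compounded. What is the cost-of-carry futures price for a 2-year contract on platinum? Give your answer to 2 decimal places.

Net carry = r + u − y = 0.0703 + 0.0088 − 0.0000 = 0.0791
F = S·e^((r+u−y)T) = 1173.37 · e^(0.0791 × 2) = 1173.37 · e^0.15820000
= 1173.37 × 1.17140045 = $1,374.49 per troy ounce

$1,374.49 per troy ounce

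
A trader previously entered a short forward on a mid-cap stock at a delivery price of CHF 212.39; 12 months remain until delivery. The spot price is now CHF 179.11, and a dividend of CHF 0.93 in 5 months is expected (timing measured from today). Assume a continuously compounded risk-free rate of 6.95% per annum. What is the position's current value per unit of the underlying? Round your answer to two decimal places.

PV(remaining dividends) I = 0.93·e^(−0.0695·5/12) = 0.9035
Current forward F = (S − I)·e^(rT) = (179.11 − 0.9035)·e^(0.0695·12/12) = 178.2065 × 1.071972 = 191.0324
Value (long) = (F − K)·e^(−rT) = (191.0324 − 212.39) × 0.932860 = -19.9237
Short position value = −(long value) = CHF 19.92

CHF 19.92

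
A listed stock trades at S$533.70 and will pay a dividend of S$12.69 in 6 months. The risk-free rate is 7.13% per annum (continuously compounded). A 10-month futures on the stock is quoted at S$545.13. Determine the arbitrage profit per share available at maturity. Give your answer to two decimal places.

S$8.25 per share

PV(dividends) I = 12.69·e^(−0.0713·6/12) = 12.2456
Fair futures F* = (S − I)·e^(rT) = (533.70 − 12.2456)·e^0.059417 = 521.4544 × 1.061218 = 553.3768
Market S$545.13 < fair 553.3768: forward underpriced → reverse cash-and-carry (short the stock, invest proceeds at r, pay the dividends, go long the forward).
Profit at T = |F_mkt − F*| = |545.13 − 553.3768| = S$8.25 per share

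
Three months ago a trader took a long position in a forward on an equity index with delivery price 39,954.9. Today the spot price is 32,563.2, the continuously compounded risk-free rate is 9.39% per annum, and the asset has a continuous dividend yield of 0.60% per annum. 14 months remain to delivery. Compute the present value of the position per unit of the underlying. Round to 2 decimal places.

-3473.02

Current fair forward for the remaining 14 months: F = S·e^((r − q)·T), (r − q) = 0.0939 − 0.0060 = 0.0879
F = 32563.2 · e^(0.0879 × 14/12) = 32563.2 × 1.10799270 = 36079.7879
Value of long forward = (F − K)·e^(−rT) = (36079.7879 − 39954.9) · e^(−0.0939·14/12)
= -3875.1121 × 0.89623735 = -3473.02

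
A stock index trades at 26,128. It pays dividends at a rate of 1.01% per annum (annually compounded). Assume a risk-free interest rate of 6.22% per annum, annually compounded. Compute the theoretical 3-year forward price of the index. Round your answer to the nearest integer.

30,383

F = S · (1+r)^T / (1+q)^T
= 26128 × 1.198447 / 1.030607 = 26128 × 1.162855
F = 30,383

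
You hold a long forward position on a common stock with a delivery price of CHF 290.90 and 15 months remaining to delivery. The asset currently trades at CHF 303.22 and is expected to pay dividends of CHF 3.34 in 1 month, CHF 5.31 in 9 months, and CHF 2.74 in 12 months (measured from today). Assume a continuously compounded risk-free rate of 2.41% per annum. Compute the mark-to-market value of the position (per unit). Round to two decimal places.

PV(remaining dividends) I = 3.34·e^(−0.0241·1/12) + 5.31·e^(−0.0241·9/12) + 2.74·e^(−0.0241·12/12) = 11.2229
Current forward F = (S − I)·e^(rT) = (303.22 − 11.2229)·e^(0.0241·15/12) = 291.9971 × 1.030583 = 300.9272
Value (long) = (F − K)·e^(−rT) = (300.9272 − 290.90) × 0.970324 = 9.7296
Value = CHF 9.73

CHF 9.73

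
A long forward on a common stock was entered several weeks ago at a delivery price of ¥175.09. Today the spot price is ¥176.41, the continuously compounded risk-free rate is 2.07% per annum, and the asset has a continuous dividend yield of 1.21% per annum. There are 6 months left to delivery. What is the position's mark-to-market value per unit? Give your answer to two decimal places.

¥2.06

Current fair forward for the remaining 6 months: F = S·e^((r − q)·T), (r − q) = 0.0207 − 0.0121 = 0.0086
F = 176.41 · e^(0.0086 × 6/12) = 176.41 × 1.004309 = 177.1702
Value of long forward = (F − K)·e^(−rT) = (177.1702 − 175.09) · e^(−0.0207·6/12)
= 2.0802 × 0.989703 = 2.06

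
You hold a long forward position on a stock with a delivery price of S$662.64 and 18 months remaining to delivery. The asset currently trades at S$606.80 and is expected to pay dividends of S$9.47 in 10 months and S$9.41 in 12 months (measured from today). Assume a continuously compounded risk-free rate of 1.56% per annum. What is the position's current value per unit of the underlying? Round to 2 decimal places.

-S$59.13

PV(remaining dividends) I = 9.47·e^(−0.0156·10/12) + 9.41·e^(−0.0156·12/12) = 18.6120
Current forward F = (S − I)·e^(rT) = (606.80 − 18.6120)·e^(0.0156·18/12) = 588.1880 × 1.023676 = 602.1139
Value (long) = (F − K)·e^(−rT) = (602.1139 − 662.64) × 0.976872 = -59.1263
Value = -S$59.13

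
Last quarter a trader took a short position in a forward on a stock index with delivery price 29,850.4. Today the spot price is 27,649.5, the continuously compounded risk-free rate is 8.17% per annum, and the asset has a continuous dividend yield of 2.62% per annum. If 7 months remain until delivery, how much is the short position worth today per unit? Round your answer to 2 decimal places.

Current fair forward for the remaining 7 months: F = S·e^((r − q)·T), (r − q) = 0.0817 − 0.0262 = 0.0555
F = 27649.5 · e^(0.0555 × 7/12) = 27649.5 × 1.03290477 = 28559.3004
Value of long forward = (F − K)·e^(−rT) = (28559.3004 − 29850.4) · e^(−0.0817·7/12)
= -1291.0996 × 0.95345950 = -1231.01
Short position value = −(long value) = 1231.01

1231.01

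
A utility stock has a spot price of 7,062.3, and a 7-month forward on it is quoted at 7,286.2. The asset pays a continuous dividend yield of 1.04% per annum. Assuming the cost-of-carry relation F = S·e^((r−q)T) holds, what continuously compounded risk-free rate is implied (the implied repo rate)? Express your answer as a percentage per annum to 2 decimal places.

From F = S·e^((r−q)T): (r − q) = ln(F/S)/T
ln(7286.2/7062.3) = ln(1.031704) = 0.031212
(r − q) = 0.031212 / (7/12) = 0.053506
r = ln(F/S)/T + q = 0.053506 + 0.0104 = 0.063906
r = 6.39%

6.39%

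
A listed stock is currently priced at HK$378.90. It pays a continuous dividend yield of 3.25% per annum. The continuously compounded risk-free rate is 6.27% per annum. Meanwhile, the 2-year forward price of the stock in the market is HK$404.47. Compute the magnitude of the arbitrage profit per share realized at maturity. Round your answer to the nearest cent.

Fair forward: F* = S·e^(carry·T), with carry = (r − q) = 0.0627 − 0.0325 = 0.0302
F* = 378.90 · e^(0.0302 × 2) = 378.90 · e^0.060400 = 378.90 × 1.062261 = HK$402.4907
Market HK$404.47 > fair HK$402.4907: forward overpriced → cash-and-carry (buy spot, short the forward).
At maturity, profit = |F_mkt − F*| = |404.47 − 402.4907| = HK$1.98 per share

HK$1.98 per share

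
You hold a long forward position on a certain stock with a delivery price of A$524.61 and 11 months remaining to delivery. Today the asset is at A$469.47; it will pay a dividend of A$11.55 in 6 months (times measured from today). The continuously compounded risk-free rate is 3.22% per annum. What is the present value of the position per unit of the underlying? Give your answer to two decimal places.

-A$51.25

PV(remaining dividends) I = 11.55·e^(−0.0322·6/12) = 11.3655
Current forward F = (S − I)·e^(rT) = (469.47 − 11.3655)·e^(0.0322·11/12) = 458.1045 × 1.029957 = 471.8279
Value (long) = (F − K)·e^(−rT) = (471.8279 − 524.61) × 0.970915 = -51.2469
Value = -A$51.25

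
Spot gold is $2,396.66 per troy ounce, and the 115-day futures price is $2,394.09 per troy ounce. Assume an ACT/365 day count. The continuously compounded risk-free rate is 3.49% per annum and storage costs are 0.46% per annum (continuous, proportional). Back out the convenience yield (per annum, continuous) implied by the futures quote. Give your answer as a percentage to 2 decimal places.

F = S·e^((r+u−y)T) ⇒ (r+u−y) = ln(F/S)/T
ln(2394.09/2396.66) = -0.001073; /T ⇒ -0.003406
y = r + u − ln(F/S)/T = 0.0349 + 0.0046 + 0.003406 = 0.042906
y = 4.29%

4.29%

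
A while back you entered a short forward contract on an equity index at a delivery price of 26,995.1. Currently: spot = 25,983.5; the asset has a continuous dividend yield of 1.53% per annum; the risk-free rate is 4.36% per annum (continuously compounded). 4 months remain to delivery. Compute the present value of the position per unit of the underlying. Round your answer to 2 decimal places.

754.29

Current fair forward for the remaining 4 months: F = S·e^((r − q)·T), (r − q) = 0.0436 − 0.0153 = 0.0283
F = 25983.5 · e^(0.0283 × 4/12) = 25983.5 × 1.00947797 = 26229.7708
Value of long forward = (F − K)·e^(−rT) = (26229.7708 − 26995.1) · e^(−0.0436·4/12)
= -765.3292 × 0.98557177 = -754.29
Short position value = −(long value) = 754.29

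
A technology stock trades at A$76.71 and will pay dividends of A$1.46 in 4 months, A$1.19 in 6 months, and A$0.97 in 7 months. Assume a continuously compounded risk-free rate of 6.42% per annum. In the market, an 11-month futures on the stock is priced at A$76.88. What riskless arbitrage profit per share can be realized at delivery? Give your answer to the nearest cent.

PV(dividends) I = 1.46·e^(−0.0642·4/12) + 1.19·e^(−0.0642·6/12) + 0.97·e^(−0.0642·7/12) = 3.5158
Fair futures F* = (S − I)·e^(rT) = (76.71 − 3.5158)·e^0.058850 = 73.1942 × 1.060616 = 77.6309
Market A$76.88 < fair 77.6309: forward underpriced → reverse cash-and-carry (short the stock, invest proceeds at r, pay the dividends, go long the forward).
Profit at T = |F_mkt − F*| = |76.88 − 77.6309| = A$0.75 per share

A$0.75 per share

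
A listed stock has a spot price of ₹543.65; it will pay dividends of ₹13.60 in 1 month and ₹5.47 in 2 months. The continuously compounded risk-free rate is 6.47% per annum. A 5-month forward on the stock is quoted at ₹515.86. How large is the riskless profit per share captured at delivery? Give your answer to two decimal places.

PV(dividends) I = 13.60·e^(−0.0647·1/12) + 5.47·e^(−0.0647·2/12) = 18.9382
Fair forward F* = (S − I)·e^(rT) = (543.65 − 18.9382)·e^0.026958 = 524.7118 × 1.027325 = 539.0495
Market ₹515.86 < fair 539.0495: forward underpriced → reverse cash-and-carry (short the stock, invest proceeds at r, pay the dividends, go long the forward).
Profit at T = |F_mkt − F*| = |515.86 − 539.0495| = ₹23.19 per share

₹23.19 per share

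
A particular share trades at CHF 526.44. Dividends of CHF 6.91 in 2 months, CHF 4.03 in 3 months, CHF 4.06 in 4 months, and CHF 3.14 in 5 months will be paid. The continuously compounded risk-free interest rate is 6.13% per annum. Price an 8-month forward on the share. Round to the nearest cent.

PV(dividends) I = 6.91·e^(−0.0613·2/12) + 4.03·e^(−0.0613·3/12) + 4.06·e^(−0.0613·4/12) + 3.14·e^(−0.0613·5/12)
I = 6.8398 + 3.9687 + 3.9779 + 3.0608 = 17.8472
F = (S − I)·e^(rT) = (526.44 − 17.8472) · e^(0.0613·8/12)
= 508.5928 · e^0.040867 = 508.5928 × 1.041714 = CHF 529.81

CHF 529.81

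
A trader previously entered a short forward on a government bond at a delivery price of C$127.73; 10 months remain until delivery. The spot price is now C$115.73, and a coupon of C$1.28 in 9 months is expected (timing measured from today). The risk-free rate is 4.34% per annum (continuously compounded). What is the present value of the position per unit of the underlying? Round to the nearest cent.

C$8.70

PV(remaining coupons) I = 1.28·e^(−0.0434·9/12) = 1.2390
Current forward F = (S − I)·e^(rT) = (115.73 − 1.2390)·e^(0.0434·10/12) = 114.4910 × 1.036829 = 118.7076
Value (long) = (F − K)·e^(−rT) = (118.7076 − 127.73) × 0.964480 = -8.7019
Short position value = −(long value) = C$8.70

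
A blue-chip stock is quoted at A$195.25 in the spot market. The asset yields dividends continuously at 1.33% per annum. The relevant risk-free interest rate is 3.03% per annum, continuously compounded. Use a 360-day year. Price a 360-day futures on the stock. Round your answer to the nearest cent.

A$198.60

F = S·e^((r − q)T) = 195.25 · e^((0.0303 − 0.0133) × 360/360)
= 195.25 · e^0.017000 = 195.25 × 1.017145
F = A$198.60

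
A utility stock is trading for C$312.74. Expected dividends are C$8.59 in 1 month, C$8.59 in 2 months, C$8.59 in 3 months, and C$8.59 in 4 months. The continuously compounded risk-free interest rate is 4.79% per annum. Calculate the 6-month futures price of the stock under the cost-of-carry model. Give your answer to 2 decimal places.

PV(dividends) I = 8.59·e^(−0.0479·1/12) + 8.59·e^(−0.0479·2/12) + 8.59·e^(−0.0479·3/12) + 8.59·e^(−0.0479·4/12)
I = 8.5558 + 8.5217 + 8.4877 + 8.4539 = 34.0191
F = (S − I)·e^(rT) = (312.74 − 34.0191) · e^(0.0479·6/12)
= 278.7209 · e^0.023950 = 278.7209 × 1.024239 = C$285.48

C$285.48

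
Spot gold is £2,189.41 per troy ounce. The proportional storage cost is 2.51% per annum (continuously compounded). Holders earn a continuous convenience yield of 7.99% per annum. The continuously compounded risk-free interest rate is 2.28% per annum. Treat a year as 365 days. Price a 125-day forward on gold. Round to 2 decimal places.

£2,165.55 per troy ounce

Net carry = r + u − y = 0.0228 + 0.0251 − 0.0799 = -0.0320
F = S·e^((r+u−y)T) = 2189.41 · e^(-0.0320 × 125/365) = 2189.41 · e^-0.01095890
= 2189.41 × 0.98910093 = £2,165.55 per troy ounce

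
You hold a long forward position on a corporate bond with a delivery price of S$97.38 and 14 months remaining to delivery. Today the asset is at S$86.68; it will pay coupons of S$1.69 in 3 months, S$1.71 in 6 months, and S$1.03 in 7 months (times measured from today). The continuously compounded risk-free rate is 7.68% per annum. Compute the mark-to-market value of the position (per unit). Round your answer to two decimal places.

-S$6.64

PV(remaining coupons) I = 1.69·e^(−0.0768·3/12) + 1.71·e^(−0.0768·6/12) + 1.03·e^(−0.0768·7/12) = 4.2883
Current forward F = (S − I)·e^(rT) = (86.68 − 4.2883)·e^(0.0768·14/12) = 82.3917 × 1.093737 = 90.1149
Value (long) = (F − K)·e^(−rT) = (90.1149 − 97.38) × 0.914297 = -6.6425
Value = -S$6.64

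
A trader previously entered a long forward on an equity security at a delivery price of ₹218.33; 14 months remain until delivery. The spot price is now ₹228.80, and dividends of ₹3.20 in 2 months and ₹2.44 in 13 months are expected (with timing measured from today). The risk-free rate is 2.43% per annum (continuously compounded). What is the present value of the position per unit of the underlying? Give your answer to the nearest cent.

PV(remaining dividends) I = 3.20·e^(−0.0243·2/12) + 2.44·e^(−0.0243·13/12) = 5.5637
Current forward F = (S − I)·e^(rT) = (228.80 − 5.5637)·e^(0.0243·14/12) = 223.2363 × 1.028756 = 229.6557
Value (long) = (F − K)·e^(−rT) = (229.6557 − 218.33) × 0.972048 = 11.0091
Value = ₹11.01

₹11.01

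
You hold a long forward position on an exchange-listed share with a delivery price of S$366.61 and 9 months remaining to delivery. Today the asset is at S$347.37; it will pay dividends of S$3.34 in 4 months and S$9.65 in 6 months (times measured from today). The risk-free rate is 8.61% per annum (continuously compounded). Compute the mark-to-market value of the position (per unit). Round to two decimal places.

-S$8.80

PV(remaining dividends) I = 3.34·e^(−0.0861·4/12) + 9.65·e^(−0.0861·6/12) = 12.4889
Current forward F = (S − I)·e^(rT) = (347.37 − 12.4889)·e^(0.0861·9/12) = 334.8811 × 1.066706 = 357.2197
Value (long) = (F − K)·e^(−rT) = (357.2197 − 366.61) × 0.937466 = -8.8031
Value = -S$8.80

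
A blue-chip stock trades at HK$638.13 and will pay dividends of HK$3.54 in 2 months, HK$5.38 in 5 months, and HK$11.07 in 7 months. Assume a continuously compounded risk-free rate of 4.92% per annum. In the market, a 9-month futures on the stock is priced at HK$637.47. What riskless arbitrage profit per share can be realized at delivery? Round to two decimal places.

HK$4.37 per share

PV(dividends) I = 3.54·e^(−0.0492·2/12) + 5.38·e^(−0.0492·5/12) + 11.07·e^(−0.0492·7/12) = 19.5387
Fair futures F* = (S − I)·e^(rT) = (638.13 − 19.5387)·e^0.036900 = 618.5913 × 1.037589 = 641.8435
Market HK$637.47 < fair 641.8435: forward underpriced → reverse cash-and-carry (short the stock, invest proceeds at r, pay the dividends, go long the forward).
Profit at T = |F_mkt − F*| = |637.47 − 641.8435| = HK$4.37 per share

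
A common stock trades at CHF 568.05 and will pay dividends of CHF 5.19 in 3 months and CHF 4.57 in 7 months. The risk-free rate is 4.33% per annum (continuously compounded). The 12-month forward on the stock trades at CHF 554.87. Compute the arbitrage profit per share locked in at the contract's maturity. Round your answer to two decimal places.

CHF 28.30 per share

PV(dividends) I = 5.19·e^(−0.0433·3/12) + 4.57·e^(−0.0433·7/12) = 9.5901
Fair forward F* = (S − I)·e^(rT) = (568.05 − 9.5901)·e^0.043300 = 558.4599 × 1.044251 = 583.1723
Market CHF 554.87 < fair 583.1723: forward underpriced → reverse cash-and-carry (short the stock, invest proceeds at r, pay the dividends, go long the forward).
Profit at T = |F_mkt − F*| = |554.87 − 583.1723| = CHF 28.30 per share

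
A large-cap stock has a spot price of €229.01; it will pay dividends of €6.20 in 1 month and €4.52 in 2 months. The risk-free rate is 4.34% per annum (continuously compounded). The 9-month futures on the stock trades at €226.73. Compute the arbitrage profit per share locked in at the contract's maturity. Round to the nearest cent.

PV(dividends) I = 6.20·e^(−0.0434·1/12) + 4.52·e^(−0.0434·2/12) = 10.6650
Fair futures F* = (S − I)·e^(rT) = (229.01 − 10.6650)·e^0.032550 = 218.3450 × 1.033086 = 225.5692
Market €226.73 > fair 225.5692: forward overpriced → cash-and-carry (borrow at r, buy the stock and collect the dividends, short the forward).
Profit at T = |F_mkt − F*| = |226.73 − 225.5692| = €1.16 per share

€1.16 per share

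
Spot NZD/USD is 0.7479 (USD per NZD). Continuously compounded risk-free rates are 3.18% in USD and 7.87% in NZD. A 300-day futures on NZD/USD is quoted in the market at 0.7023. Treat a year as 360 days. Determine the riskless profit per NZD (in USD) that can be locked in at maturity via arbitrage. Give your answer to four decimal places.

Fair futures: F* = S·e^(carry·T), with carry = (r_USD − r_NZD) = 0.0318 − 0.0787 = -0.0469
F* = 0.7479 · e^(-0.0469 × 300/360) = 0.7479 · e^-0.039083 = 0.7479 × 0.961671 = 0.7192
Market 0.7023 < fair 0.7192: forward underpriced → reverse cash-and-carry (short spot, go long the forward).
At maturity, profit = |F_mkt − F*| = |0.7023 − 0.7192| = 0.0169 per NZD (in USD)

0.0169 per NZD (in USD)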